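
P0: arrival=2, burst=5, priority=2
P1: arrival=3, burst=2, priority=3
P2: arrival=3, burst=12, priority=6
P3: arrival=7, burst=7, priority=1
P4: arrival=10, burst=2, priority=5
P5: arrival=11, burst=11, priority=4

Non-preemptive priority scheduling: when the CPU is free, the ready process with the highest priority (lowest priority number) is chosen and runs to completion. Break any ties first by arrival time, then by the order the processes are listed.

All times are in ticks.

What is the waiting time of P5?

5

Schedule: | idle 0-2 | P0 2-7 | P3 7-14 | P1 14-16 | P5 16-27 | P4 27-29 | P2 29-41 |
Completion: P0=7  P1=16  P2=41  P3=14  P4=29  P5=27
Turnaround (C−A): P0=5  P1=13  P2=38  P3=7  P4=19  P5=16
Waiting(P5) = turnaround − burst = 16 − 11 = 5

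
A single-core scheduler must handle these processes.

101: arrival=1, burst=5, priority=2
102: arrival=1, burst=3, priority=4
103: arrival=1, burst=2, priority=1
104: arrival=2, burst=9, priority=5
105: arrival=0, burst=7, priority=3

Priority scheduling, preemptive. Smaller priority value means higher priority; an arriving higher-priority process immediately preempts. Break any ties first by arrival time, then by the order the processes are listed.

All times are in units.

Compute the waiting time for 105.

7

Timeline: | 105 0-1 | 103 1-3 | 101 3-8 | 105 8-14 | 102 14-17 | 104 17-26 |
Completion: 101=8  102=17  103=3  104=26  105=14
Turnaround (C−A): 101=7  102=16  103=2  104=24  105=14
Waiting(105) = turnaround − burst = 14 − 7 = 7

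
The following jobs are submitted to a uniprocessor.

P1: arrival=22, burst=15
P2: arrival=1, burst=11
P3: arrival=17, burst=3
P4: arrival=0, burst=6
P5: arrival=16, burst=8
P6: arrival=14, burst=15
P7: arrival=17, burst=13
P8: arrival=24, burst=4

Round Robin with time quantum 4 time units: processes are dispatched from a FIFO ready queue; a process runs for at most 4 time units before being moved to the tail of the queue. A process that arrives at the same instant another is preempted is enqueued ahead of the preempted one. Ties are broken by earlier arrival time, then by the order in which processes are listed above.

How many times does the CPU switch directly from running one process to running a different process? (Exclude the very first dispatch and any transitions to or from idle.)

20

Schedule: | P4 0-4 | P2 4-8 | P4 8-10 | P2 10-14 | P6 14-18 | P2 18-21 | P5 21-25 | P3 25-28 | P7 28-32 | P6 32-36 | P1 36-40 | P8 40-44 | P5 44-48 | P7 48-52 | P6 52-56 | P1 56-60 | P7 60-64 | P6 64-67 | P1 67-71 | P7 71-72 | P1 72-75 |
Completion: P1=75  P2=21  P3=28  P4=10  P5=48  P6=67  P7=72  P8=44
Turnaround (C−A): P1=53  P2=20  P3=11  P4=10  P5=32  P6=53  P7=55  P8=20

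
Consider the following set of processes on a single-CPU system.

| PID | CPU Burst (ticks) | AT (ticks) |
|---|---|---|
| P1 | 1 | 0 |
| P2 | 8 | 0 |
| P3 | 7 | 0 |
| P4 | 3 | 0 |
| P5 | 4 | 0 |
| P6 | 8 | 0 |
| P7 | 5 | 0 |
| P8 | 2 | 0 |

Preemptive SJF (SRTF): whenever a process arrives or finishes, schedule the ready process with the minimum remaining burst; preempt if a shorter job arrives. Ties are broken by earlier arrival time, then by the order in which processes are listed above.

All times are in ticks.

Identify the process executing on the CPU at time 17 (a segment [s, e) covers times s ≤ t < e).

Timeline: | P1 0-1 | P8 1-3 | P4 3-6 | P5 6-10 | P7 10-15 | P3 15-22 | P2 22-30 | P6 30-38 |
Completion: P1=1  P2=30  P3=22  P4=6  P5=10  P6=38  P7=15  P8=3
Turnaround (C−A): P1=1  P2=30  P3=22  P4=6  P5=10  P6=38  P7=15  P8=3

P3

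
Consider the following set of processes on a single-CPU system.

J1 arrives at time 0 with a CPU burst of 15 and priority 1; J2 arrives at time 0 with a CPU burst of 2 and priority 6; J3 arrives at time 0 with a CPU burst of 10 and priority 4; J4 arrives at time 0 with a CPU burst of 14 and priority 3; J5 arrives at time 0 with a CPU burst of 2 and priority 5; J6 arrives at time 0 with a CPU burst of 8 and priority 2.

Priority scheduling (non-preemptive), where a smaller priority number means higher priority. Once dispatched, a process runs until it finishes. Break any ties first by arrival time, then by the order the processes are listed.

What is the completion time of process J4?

37

Timeline: | J1 0-15 | J6 15-23 | J4 23-37 | J3 37-47 | J5 47-49 | J2 49-51 |
Completion: J1=15  J2=51  J3=47  J4=37  J5=49  J6=23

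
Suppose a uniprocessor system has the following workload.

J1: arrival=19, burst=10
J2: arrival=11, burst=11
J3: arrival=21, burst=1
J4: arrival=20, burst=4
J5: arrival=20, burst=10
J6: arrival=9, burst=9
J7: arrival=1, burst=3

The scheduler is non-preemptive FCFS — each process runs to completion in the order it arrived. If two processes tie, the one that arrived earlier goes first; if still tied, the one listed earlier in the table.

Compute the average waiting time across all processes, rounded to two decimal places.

13.00

Gantt: | idle 0-1 | J7 1-4 | idle 4-9 | J6 9-18 | J2 18-29 | J1 29-39 | J4 39-43 | J5 43-53 | J3 53-54 |
Completion: J1=39  J2=29  J3=54  J4=43  J5=53  J6=18  J7=4
Turnaround (C−A): J1=20  J2=18  J3=33  J4=23  J5=33  J6=9  J7=3
Waiting times: J1=10, J2=7, J3=32, J4=19, J5=23, J6=0, J7=0
Average waiting = (10+7+32+19+23+0+0) / 7 = 91/7 = 13.00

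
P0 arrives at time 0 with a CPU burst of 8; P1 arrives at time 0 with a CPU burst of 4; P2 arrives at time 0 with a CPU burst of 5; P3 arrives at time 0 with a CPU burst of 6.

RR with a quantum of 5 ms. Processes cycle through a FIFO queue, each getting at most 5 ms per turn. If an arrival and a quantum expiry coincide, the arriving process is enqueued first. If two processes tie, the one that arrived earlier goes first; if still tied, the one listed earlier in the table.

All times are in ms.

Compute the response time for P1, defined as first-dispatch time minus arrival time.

Gantt: | P0 0-5 | P1 5-9 | P2 9-14 | P3 14-19 | P0 19-22 | P3 22-23 |
Completion: P0=22  P1=9  P2=14  P3=23
Turnaround (C−A): P0=22  P1=9  P2=14  P3=23
Response(P1) = first start − arrival = 5 − 0 = 5

5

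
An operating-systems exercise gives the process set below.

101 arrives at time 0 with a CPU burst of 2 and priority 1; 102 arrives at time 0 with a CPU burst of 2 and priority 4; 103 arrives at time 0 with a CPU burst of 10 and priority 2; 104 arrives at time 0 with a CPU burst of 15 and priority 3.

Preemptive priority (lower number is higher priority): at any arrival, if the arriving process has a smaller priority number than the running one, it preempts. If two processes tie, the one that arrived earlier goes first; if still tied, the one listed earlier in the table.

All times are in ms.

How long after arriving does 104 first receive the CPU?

Timeline: | 101 0-2 | 103 2-12 | 104 12-27 | 102 27-29 |
Completion: 101=2  102=29  103=12  104=27
Turnaround (C−A): 101=2  102=29  103=12  104=27
Response(104) = first start − arrival = 12 − 0 = 12

12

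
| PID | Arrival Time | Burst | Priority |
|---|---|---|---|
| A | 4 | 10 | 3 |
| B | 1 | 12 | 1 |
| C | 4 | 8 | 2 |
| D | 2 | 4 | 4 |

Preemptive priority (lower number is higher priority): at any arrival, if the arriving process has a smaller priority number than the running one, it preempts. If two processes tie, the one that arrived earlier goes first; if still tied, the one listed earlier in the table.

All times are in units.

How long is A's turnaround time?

Schedule: | idle 0-1 | B 1-13 | C 13-21 | A 21-31 | D 31-35 |
Completion: A=31  B=13  C=21  D=35
Turnaround (C−A): A=27  B=12  C=17  D=33
Turnaround(A) = completion − arrival = 31 − 4 = 27

27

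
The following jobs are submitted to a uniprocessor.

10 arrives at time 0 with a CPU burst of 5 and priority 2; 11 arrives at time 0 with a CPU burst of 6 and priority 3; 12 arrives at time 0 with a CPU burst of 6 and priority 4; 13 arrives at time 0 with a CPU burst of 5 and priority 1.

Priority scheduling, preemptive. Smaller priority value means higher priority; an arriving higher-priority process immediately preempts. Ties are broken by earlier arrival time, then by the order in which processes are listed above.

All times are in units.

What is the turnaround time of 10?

10

Timeline: | 13 0-5 | 10 5-10 | 11 10-16 | 12 16-22 |
Completion: 10=10  11=16  12=22  13=5
Turnaround (C−A): 10=10  11=16  12=22  13=5
Turnaround(10) = completion − arrival = 10 − 0 = 10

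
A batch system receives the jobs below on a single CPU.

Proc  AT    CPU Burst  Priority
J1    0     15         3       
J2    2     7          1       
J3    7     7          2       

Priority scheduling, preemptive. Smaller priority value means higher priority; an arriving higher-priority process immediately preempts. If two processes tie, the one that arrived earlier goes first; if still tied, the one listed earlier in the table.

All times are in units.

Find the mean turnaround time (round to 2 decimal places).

Timeline: | J1 0-2 | J2 2-9 | J3 9-16 | J1 16-29 |
Completion: J1=29  J2=9  J3=16
Turnaround times: J1=29, J2=7, J3=9
Average turnaround = (29+7+9) / 3 = 45/3 = 15.00

15.00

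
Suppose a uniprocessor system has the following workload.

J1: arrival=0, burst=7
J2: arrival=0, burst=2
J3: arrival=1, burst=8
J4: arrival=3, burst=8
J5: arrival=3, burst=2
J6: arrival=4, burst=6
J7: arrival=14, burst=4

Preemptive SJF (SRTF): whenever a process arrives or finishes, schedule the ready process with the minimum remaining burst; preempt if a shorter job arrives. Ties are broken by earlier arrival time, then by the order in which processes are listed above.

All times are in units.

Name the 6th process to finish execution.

Timeline: | J2 0-2 | J1 2-3 | J5 3-5 | J1 5-11 | J6 11-17 | J7 17-21 | J3 21-29 | J4 29-37 |
Completion: J1=11  J2=2  J3=29  J4=37  J5=5  J6=17  J7=21
Turnaround (C−A): J1=11  J2=2  J3=28  J4=34  J5=2  J6=13  J7=7
Finish order: J2 → J5 → J1 → J6 → J7 → J3 → J4

J3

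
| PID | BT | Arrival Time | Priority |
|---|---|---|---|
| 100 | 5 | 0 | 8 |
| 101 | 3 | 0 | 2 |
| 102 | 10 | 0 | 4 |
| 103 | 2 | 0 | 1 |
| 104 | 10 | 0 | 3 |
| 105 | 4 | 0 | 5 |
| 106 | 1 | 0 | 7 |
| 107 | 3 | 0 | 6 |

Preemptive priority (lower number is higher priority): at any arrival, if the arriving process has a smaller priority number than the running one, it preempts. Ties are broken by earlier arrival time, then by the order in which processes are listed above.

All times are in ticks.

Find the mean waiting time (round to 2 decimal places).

17.63

Schedule: | 103 0-2 | 101 2-5 | 104 5-15 | 102 15-25 | 105 25-29 | 107 29-32 | 106 32-33 | 100 33-38 |
Completion: 100=38  101=5  102=25  103=2  104=15  105=29  106=33  107=32
Turnaround (C−A): 100=38  101=5  102=25  103=2  104=15  105=29  106=33  107=32
Waiting times: 100=33, 101=2, 102=15, 103=0, 104=5, 105=25, 106=32, 107=29
Average waiting = (33+2+15+0+5+25+32+29) / 8 = 141/8 = 17.63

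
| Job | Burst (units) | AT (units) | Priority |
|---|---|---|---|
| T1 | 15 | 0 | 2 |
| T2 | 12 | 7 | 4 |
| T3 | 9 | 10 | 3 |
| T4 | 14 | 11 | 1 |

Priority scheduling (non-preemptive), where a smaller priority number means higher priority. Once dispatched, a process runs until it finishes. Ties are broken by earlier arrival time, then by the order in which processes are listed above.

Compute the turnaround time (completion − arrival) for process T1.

15

Schedule: | T1 0-15 | T4 15-29 | T3 29-38 | T2 38-50 |
Completion: T1=15  T2=50  T3=38  T4=29
Turnaround (C−A): T1=15  T2=43  T3=28  T4=18
Turnaround(T1) = completion − arrival = 15 − 0 = 15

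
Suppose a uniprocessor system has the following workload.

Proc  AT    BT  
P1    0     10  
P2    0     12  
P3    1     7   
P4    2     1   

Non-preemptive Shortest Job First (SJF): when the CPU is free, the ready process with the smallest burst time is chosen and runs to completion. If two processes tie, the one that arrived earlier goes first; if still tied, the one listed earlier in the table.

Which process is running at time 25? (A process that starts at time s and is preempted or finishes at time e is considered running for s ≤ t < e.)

P2

Timeline: | P1 0-10 | P4 10-11 | P3 11-18 | P2 18-30 |
Completion: P1=10  P2=30  P3=18  P4=11
Turnaround (C−A): P1=10  P2=30  P3=17  P4=9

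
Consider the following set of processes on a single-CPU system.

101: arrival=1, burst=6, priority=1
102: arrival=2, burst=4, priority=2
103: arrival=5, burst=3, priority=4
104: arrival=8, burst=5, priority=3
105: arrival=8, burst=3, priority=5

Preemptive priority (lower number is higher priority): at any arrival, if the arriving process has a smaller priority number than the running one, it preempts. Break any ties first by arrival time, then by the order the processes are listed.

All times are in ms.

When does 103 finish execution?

Schedule: | idle 0-1 | 101 1-7 | 102 7-11 | 104 11-16 | 103 16-19 | 105 19-22 |
Completion: 101=7  102=11  103=19  104=16  105=22

19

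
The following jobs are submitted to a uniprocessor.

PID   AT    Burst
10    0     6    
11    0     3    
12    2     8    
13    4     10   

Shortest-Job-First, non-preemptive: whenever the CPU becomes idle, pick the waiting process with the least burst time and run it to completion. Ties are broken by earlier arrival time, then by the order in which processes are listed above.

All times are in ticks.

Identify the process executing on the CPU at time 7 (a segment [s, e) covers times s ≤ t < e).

10

Timeline: | 11 0-3 | 10 3-9 | 12 9-17 | 13 17-27 |
Completion: 10=9  11=3  12=17  13=27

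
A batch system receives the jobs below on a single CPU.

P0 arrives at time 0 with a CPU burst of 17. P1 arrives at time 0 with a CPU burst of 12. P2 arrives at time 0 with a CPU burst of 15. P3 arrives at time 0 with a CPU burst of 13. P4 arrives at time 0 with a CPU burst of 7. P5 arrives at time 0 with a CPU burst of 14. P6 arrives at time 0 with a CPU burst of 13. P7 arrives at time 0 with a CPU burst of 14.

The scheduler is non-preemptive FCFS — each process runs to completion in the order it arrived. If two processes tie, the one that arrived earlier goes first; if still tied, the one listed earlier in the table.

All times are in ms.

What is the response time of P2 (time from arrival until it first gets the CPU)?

29

Timeline: | P0 0-17 | P1 17-29 | P2 29-44 | P3 44-57 | P4 57-64 | P5 64-78 | P6 78-91 | P7 91-105 |
Completion: P0=17  P1=29  P2=44  P3=57  P4=64  P5=78  P6=91  P7=105
Response(P2) = first start − arrival = 29 − 0 = 29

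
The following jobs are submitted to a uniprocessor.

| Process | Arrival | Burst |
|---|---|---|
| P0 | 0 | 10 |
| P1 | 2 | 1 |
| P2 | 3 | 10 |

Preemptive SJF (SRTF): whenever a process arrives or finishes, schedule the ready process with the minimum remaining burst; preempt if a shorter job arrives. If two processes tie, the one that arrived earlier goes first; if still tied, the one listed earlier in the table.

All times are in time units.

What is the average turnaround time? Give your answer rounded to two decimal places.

Gantt: | P0 0-2 | P1 2-3 | P0 3-11 | P2 11-21 |
Completion: P0=11  P1=3  P2=21
Turnaround times: P0=11, P1=1, P2=18
Average turnaround = (11+1+18) / 3 = 30/3 = 10.00

10.00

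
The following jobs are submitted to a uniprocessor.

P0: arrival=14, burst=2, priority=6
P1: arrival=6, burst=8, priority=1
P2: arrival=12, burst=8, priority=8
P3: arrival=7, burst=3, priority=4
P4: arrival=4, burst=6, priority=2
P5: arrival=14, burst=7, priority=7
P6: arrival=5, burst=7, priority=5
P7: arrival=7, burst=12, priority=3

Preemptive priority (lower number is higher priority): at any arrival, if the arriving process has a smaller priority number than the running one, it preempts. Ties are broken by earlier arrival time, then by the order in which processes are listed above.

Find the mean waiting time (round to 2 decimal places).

Timeline: | idle 0-4 | P4 4-6 | P1 6-14 | P4 14-18 | P7 18-30 | P3 30-33 | P6 33-40 | P0 40-42 | P5 42-49 | P2 49-57 |
Completion: P0=42  P1=14  P2=57  P3=33  P4=18  P5=49  P6=40  P7=30
Turnaround (C−A): P0=28  P1=8  P2=45  P3=26  P4=14  P5=35  P6=35  P7=23
Waiting times: P0=26, P1=0, P2=37, P3=23, P4=8, P5=28, P6=28, P7=11
Average waiting = (26+0+37+23+8+28+28+11) / 8 = 161/8 = 20.13

20.13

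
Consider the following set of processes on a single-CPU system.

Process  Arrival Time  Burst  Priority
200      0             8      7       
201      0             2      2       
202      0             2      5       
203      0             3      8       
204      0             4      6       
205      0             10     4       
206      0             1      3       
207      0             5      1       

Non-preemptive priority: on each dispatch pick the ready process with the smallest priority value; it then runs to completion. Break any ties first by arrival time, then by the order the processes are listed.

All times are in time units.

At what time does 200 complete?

32

Timeline: | 207 0-5 | 201 5-7 | 206 7-8 | 205 8-18 | 202 18-20 | 204 20-24 | 200 24-32 | 203 32-35 |
Completion: 200=32  201=7  202=20  203=35  204=24  205=18  206=8  207=5
Turnaround (C−A): 200=32  201=7  202=20  203=35  204=24  205=18  206=8  207=5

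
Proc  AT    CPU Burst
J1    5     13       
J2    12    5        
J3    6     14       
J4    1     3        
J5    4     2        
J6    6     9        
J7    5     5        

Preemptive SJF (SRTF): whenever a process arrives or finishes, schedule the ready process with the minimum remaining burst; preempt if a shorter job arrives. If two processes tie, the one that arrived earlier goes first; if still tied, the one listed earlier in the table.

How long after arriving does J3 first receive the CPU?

32

Timeline: | idle 0-1 | J4 1-4 | J5 4-6 | J7 6-11 | J6 11-12 | J2 12-17 | J6 17-25 | J1 25-38 | J3 38-52 |
Completion: J1=38  J2=17  J3=52  J4=4  J5=6  J6=25  J7=11
Response(J3) = first start − arrival = 38 − 6 = 32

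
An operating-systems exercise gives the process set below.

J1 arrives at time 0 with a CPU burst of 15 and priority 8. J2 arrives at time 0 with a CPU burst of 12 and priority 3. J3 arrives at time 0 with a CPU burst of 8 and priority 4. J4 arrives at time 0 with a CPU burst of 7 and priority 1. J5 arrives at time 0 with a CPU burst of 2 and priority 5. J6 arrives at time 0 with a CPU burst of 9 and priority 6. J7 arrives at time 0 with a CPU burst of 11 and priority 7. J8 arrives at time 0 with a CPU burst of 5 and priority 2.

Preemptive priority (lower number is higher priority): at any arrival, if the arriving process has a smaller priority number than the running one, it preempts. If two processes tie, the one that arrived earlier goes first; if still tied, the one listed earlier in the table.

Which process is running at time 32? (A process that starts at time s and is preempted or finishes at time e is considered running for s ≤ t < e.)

J5

Timeline: | J4 0-7 | J8 7-12 | J2 12-24 | J3 24-32 | J5 32-34 | J6 34-43 | J7 43-54 | J1 54-69 |
Completion: J1=69  J2=24  J3=32  J4=7  J5=34  J6=43  J7=54  J8=12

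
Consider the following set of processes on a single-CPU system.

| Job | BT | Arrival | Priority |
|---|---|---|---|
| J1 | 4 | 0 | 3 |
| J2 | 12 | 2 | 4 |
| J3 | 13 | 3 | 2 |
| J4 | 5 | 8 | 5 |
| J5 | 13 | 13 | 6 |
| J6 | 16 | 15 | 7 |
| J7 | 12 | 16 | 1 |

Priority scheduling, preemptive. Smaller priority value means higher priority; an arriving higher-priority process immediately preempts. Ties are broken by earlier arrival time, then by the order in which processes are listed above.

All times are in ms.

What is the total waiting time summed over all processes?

Schedule: | J1 0-3 | J3 3-16 | J7 16-28 | J1 28-29 | J2 29-41 | J4 41-46 | J5 46-59 | J6 59-75 |
Completion: J1=29  J2=41  J3=16  J4=46  J5=59  J6=75  J7=28
Waiting = turnaround − burst: J1=25, J2=27, J3=0, J4=33, J5=33, J6=44, J7=0
Total waiting = 25 + 27 + 0 + 33 + 33 + 44 + 0 = 162

162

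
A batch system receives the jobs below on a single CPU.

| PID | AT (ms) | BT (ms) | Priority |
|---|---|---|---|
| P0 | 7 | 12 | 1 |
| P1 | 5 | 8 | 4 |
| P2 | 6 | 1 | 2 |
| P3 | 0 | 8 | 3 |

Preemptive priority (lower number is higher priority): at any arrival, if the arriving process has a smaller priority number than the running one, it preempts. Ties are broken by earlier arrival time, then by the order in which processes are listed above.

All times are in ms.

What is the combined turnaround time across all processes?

58

Timeline: | P3 0-6 | P2 6-7 | P0 7-19 | P3 19-21 | P1 21-29 |
Completion: P0=19  P1=29  P2=7  P3=21
Turnaround (C−A): P0=12  P1=24  P2=1  P3=21
Turnaround = completion − arrival: P0=12, P1=24, P2=1, P3=21
Total turnaround = 12 + 24 + 1 + 21 = 58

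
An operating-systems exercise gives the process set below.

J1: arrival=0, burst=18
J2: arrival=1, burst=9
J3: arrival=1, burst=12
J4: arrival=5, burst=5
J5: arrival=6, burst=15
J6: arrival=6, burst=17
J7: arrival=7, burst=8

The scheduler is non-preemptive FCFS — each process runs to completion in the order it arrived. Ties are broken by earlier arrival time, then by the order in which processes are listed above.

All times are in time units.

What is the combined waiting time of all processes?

Gantt: | J1 0-18 | J2 18-27 | J3 27-39 | J4 39-44 | J5 44-59 | J6 59-76 | J7 76-84 |
Completion: J1=18  J2=27  J3=39  J4=44  J5=59  J6=76  J7=84
Turnaround (C−A): J1=18  J2=26  J3=38  J4=39  J5=53  J6=70  J7=77
Waiting = turnaround − burst: J1=0, J2=17, J3=26, J4=34, J5=38, J6=53, J7=69
Total waiting = 0 + 17 + 26 + 34 + 38 + 53 + 69 = 237

237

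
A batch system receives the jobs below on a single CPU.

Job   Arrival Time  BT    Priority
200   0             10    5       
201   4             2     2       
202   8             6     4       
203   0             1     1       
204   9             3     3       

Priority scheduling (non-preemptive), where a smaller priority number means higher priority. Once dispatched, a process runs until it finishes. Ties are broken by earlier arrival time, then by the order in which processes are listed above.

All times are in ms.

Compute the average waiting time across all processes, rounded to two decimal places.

4.00

Timeline: | 203 0-1 | 200 1-11 | 201 11-13 | 204 13-16 | 202 16-22 |
Completion: 200=11  201=13  202=22  203=1  204=16
Turnaround (C−A): 200=11  201=9  202=14  203=1  204=7
Waiting times: 200=1, 201=7, 202=8, 203=0, 204=4
Average waiting = (1+7+8+0+4) / 5 = 20/5 = 4.00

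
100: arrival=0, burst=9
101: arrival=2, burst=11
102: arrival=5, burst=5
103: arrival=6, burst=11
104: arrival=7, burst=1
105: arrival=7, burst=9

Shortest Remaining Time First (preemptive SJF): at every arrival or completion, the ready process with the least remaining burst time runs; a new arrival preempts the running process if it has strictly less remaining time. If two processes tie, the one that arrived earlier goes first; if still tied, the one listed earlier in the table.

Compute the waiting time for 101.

22

Timeline: | 100 0-7 | 104 7-8 | 100 8-10 | 102 10-15 | 105 15-24 | 101 24-35 | 103 35-46 |
Completion: 100=10  101=35  102=15  103=46  104=8  105=24
Turnaround (C−A): 100=10  101=33  102=10  103=40  104=1  105=17
Waiting(101) = turnaround − burst = 33 − 11 = 22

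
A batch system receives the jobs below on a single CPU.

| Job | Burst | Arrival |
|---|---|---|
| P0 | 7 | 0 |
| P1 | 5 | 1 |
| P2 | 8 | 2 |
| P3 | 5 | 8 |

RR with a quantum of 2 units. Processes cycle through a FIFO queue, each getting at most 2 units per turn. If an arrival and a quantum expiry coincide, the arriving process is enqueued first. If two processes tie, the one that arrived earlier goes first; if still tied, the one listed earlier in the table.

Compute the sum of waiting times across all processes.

52

Schedule: | P0 0-2 | P1 2-4 | P2 4-6 | P0 6-8 | P1 8-10 | P2 10-12 | P3 12-14 | P0 14-16 | P1 16-17 | P2 17-19 | P3 19-21 | P0 21-22 | P2 22-24 | P3 24-25 |
Completion: P0=22  P1=17  P2=24  P3=25
Turnaround (C−A): P0=22  P1=16  P2=22  P3=17
Waiting = turnaround − burst: P0=15, P1=11, P2=14, P3=12
Total waiting = 15 + 11 + 14 + 12 = 52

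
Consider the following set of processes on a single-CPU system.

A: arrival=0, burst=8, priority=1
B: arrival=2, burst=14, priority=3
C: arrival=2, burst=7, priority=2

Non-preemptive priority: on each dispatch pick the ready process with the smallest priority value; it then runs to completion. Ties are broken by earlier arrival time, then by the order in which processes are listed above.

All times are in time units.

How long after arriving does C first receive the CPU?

6

Timeline: | A 0-8 | C 8-15 | B 15-29 |
Completion: A=8  B=29  C=15
Turnaround (C−A): A=8  B=27  C=13
Response(C) = first start − arrival = 8 − 2 = 6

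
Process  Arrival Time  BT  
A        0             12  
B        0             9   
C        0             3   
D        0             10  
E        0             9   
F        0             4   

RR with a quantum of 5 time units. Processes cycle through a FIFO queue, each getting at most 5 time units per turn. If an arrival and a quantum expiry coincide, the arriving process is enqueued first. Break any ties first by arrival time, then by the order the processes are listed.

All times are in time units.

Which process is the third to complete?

B

Schedule: | A 0-5 | B 5-10 | C 10-13 | D 13-18 | E 18-23 | F 23-27 | A 27-32 | B 32-36 | D 36-41 | E 41-45 | A 45-47 |
Completion: A=47  B=36  C=13  D=41  E=45  F=27
Turnaround (C−A): A=47  B=36  C=13  D=41  E=45  F=27
Finish order: C → F → B → D → E → A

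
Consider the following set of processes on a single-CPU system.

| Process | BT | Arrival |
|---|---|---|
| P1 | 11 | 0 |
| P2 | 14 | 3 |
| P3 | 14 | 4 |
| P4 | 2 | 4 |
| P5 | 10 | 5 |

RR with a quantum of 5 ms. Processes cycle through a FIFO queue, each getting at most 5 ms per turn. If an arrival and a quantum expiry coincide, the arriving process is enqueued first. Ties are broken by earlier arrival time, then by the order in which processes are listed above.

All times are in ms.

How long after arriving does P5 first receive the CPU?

12

Gantt: | P1 0-5 | P2 5-10 | P3 10-15 | P4 15-17 | P5 17-22 | P1 22-27 | P2 27-32 | P3 32-37 | P5 37-42 | P1 42-43 | P2 43-47 | P3 47-51 |
Completion: P1=43  P2=47  P3=51  P4=17  P5=42
Turnaround (C−A): P1=43  P2=44  P3=47  P4=13  P5=37
Response(P5) = first start − arrival = 17 − 5 = 12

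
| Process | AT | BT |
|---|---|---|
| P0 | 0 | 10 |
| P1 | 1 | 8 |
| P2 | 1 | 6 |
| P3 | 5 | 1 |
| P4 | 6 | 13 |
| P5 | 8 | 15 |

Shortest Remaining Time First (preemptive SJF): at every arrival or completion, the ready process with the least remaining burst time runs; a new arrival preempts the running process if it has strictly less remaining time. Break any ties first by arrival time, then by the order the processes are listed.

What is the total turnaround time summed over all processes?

Timeline: | P0 0-1 | P2 1-5 | P3 5-6 | P2 6-8 | P1 8-16 | P0 16-25 | P4 25-38 | P5 38-53 |
Completion: P0=25  P1=16  P2=8  P3=6  P4=38  P5=53
Turnaround = completion − arrival: P0=25, P1=15, P2=7, P3=1, P4=32, P5=45
Total turnaround = 25 + 15 + 7 + 1 + 32 + 45 = 125

125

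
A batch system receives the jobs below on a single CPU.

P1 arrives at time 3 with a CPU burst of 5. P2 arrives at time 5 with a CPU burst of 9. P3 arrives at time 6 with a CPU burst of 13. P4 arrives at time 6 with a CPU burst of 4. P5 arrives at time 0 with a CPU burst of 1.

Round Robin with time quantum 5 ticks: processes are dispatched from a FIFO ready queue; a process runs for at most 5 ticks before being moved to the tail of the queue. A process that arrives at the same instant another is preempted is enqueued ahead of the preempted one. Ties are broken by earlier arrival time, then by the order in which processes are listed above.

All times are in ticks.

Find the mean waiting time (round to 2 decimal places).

7.80

Gantt: | P5 0-1 | idle 1-3 | P1 3-8 | P2 8-13 | P3 13-18 | P4 18-22 | P2 22-26 | P3 26-34 |
Completion: P1=8  P2=26  P3=34  P4=22  P5=1
Waiting times: P1=0, P2=12, P3=15, P4=12, P5=0
Average waiting = (0+12+15+12+0) / 5 = 39/5 = 7.80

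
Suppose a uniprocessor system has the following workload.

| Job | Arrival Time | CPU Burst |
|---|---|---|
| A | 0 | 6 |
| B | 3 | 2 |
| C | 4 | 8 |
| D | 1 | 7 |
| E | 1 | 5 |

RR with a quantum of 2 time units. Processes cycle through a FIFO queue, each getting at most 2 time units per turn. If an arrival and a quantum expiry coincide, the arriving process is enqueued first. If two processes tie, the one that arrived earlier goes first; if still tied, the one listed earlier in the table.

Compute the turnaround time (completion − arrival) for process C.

Schedule: | A 0-2 | D 2-4 | E 4-6 | A 6-8 | B 8-10 | C 10-12 | D 12-14 | E 14-16 | A 16-18 | C 18-20 | D 20-22 | E 22-23 | C 23-25 | D 25-26 | C 26-28 |
Completion: A=18  B=10  C=28  D=26  E=23
Turnaround(C) = completion − arrival = 28 − 4 = 24

24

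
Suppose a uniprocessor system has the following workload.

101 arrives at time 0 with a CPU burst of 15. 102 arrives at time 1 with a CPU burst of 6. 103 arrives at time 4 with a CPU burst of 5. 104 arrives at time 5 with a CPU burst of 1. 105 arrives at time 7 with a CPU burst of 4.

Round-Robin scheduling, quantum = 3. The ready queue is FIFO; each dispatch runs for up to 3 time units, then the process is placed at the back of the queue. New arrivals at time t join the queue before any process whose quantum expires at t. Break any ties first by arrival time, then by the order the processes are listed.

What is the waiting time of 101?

Schedule: | 101 0-3 | 102 3-6 | 101 6-9 | 103 9-12 | 104 12-13 | 102 13-16 | 105 16-19 | 101 19-22 | 103 22-24 | 105 24-25 | 101 25-31 |
Completion: 101=31  102=16  103=24  104=13  105=25
Waiting(101) = turnaround − burst = 31 − 15 = 16

16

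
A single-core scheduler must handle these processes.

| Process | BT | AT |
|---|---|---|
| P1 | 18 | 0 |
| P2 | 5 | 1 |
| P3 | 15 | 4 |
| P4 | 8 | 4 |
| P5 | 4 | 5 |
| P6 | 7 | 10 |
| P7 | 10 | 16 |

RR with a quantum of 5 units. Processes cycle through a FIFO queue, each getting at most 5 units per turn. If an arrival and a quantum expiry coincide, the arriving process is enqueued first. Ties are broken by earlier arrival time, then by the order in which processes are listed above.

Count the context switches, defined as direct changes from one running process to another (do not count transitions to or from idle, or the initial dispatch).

14

Schedule: | P1 0-5 | P2 5-10 | P3 10-15 | P4 15-20 | P5 20-24 | P1 24-29 | P6 29-34 | P3 34-39 | P7 39-44 | P4 44-47 | P1 47-52 | P6 52-54 | P3 54-59 | P7 59-64 | P1 64-67 |
Completion: P1=67  P2=10  P3=59  P4=47  P5=24  P6=54  P7=64
Turnaround (C−A): P1=67  P2=9  P3=55  P4=43  P5=19  P6=44  P7=48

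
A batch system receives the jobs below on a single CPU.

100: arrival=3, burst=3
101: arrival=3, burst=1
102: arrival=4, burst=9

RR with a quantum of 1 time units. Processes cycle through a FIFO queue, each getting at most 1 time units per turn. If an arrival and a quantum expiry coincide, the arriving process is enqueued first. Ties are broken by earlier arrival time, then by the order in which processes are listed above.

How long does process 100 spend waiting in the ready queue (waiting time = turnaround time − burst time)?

Schedule: | idle 0-3 | 100 3-4 | 101 4-5 | 102 5-6 | 100 6-7 | 102 7-8 | 100 8-9 | 102 9-16 |
Completion: 100=9  101=5  102=16
Turnaround (C−A): 100=6  101=2  102=12
Waiting(100) = turnaround − burst = 6 − 3 = 3

3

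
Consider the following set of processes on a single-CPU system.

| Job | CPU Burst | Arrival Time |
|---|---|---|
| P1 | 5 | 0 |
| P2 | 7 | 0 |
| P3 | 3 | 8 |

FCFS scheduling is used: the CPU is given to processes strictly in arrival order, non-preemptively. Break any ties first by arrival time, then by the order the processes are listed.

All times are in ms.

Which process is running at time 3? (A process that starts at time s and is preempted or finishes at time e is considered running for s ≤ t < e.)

Timeline: | P1 0-5 | P2 5-12 | P3 12-15 |
Completion: P1=5  P2=12  P3=15
Turnaround (C−A): P1=5  P2=12  P3=7

P1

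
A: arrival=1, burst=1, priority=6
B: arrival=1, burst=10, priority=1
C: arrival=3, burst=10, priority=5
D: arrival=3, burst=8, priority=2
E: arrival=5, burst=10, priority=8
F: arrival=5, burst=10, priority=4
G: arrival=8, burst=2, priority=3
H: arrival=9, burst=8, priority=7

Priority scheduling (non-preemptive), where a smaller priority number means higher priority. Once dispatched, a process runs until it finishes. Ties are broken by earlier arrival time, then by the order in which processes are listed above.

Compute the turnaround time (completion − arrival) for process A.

Schedule: | idle 0-1 | B 1-11 | D 11-19 | G 19-21 | F 21-31 | C 31-41 | A 41-42 | H 42-50 | E 50-60 |
Completion: A=42  B=11  C=41  D=19  E=60  F=31  G=21  H=50
Turnaround (C−A): A=41  B=10  C=38  D=16  E=55  F=26  G=13  H=41
Turnaround(A) = completion − arrival = 42 − 1 = 41

41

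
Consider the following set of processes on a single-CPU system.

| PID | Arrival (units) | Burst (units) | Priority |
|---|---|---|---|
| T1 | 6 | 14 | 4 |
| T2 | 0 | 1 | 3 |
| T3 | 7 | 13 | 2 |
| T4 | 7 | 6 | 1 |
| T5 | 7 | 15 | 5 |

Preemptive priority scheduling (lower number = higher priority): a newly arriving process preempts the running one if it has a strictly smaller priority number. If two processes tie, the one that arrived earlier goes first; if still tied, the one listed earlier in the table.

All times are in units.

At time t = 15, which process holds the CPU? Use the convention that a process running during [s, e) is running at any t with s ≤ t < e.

Gantt: | T2 0-1 | idle 1-6 | T1 6-7 | T4 7-13 | T3 13-26 | T1 26-39 | T5 39-54 |
Completion: T1=39  T2=1  T3=26  T4=13  T5=54
Turnaround (C−A): T1=33  T2=1  T3=19  T4=6  T5=47

T3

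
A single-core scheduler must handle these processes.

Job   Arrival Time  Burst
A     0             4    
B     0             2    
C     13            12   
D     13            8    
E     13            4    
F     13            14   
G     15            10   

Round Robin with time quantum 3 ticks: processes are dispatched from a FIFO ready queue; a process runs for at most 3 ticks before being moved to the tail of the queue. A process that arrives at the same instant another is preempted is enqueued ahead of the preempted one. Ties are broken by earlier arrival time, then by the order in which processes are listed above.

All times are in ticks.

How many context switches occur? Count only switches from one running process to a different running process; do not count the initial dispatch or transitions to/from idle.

Schedule: | A 0-3 | B 3-5 | A 5-6 | idle 6-13 | C 13-16 | D 16-19 | E 19-22 | F 22-25 | G 25-28 | C 28-31 | D 31-34 | E 34-35 | F 35-38 | G 38-41 | C 41-44 | D 44-46 | F 46-49 | G 49-52 | C 52-55 | F 55-58 | G 58-59 | F 59-61 |
Completion: A=6  B=5  C=55  D=46  E=35  F=61  G=59
Turnaround (C−A): A=6  B=5  C=42  D=33  E=22  F=48  G=44

19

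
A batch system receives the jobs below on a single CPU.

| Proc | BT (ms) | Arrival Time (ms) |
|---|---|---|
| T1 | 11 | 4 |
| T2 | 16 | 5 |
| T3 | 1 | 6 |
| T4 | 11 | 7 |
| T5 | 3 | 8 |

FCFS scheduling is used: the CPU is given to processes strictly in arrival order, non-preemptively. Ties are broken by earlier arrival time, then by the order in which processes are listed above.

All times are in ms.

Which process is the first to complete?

Schedule: | idle 0-4 | T1 4-15 | T2 15-31 | T3 31-32 | T4 32-43 | T5 43-46 |
Completion: T1=15  T2=31  T3=32  T4=43  T5=46
Turnaround (C−A): T1=11  T2=26  T3=26  T4=36  T5=38
Finish order: T1 → T2 → T3 → T4 → T5

T1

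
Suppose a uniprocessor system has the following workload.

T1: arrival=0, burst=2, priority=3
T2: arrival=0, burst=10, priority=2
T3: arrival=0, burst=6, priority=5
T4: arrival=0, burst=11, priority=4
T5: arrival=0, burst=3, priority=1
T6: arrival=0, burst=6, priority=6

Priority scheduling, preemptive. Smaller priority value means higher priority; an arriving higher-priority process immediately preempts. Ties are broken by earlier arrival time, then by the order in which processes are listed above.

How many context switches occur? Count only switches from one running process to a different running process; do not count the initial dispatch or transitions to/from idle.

5

Timeline: | T5 0-3 | T2 3-13 | T1 13-15 | T4 15-26 | T3 26-32 | T6 32-38 |
Completion: T1=15  T2=13  T3=32  T4=26  T5=3  T6=38
Turnaround (C−A): T1=15  T2=13  T3=32  T4=26  T5=3  T6=38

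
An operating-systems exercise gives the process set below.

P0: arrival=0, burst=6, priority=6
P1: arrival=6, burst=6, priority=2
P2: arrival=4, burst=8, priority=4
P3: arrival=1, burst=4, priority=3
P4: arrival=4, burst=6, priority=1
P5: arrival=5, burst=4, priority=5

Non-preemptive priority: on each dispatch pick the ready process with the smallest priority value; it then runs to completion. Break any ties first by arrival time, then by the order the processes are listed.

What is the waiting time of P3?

17

Timeline: | P0 0-6 | P4 6-12 | P1 12-18 | P3 18-22 | P2 22-30 | P5 30-34 |
Completion: P0=6  P1=18  P2=30  P3=22  P4=12  P5=34
Waiting(P3) = turnaround − burst = 21 − 4 = 17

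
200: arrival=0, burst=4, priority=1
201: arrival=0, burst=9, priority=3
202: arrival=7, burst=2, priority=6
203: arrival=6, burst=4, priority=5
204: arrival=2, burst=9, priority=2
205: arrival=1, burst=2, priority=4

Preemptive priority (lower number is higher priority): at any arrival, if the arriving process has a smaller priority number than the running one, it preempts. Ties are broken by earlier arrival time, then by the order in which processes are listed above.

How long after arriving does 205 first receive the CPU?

Timeline: | 200 0-4 | 204 4-13 | 201 13-22 | 205 22-24 | 203 24-28 | 202 28-30 |
Completion: 200=4  201=22  202=30  203=28  204=13  205=24
Response(205) = first start − arrival = 22 − 1 = 21

21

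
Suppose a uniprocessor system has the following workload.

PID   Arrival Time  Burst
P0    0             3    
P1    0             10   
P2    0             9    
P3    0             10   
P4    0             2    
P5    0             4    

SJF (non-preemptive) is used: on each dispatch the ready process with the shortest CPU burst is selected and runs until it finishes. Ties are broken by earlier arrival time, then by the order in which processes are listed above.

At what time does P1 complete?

Schedule: | P4 0-2 | P0 2-5 | P5 5-9 | P2 9-18 | P1 18-28 | P3 28-38 |
Completion: P0=5  P1=28  P2=18  P3=38  P4=2  P5=9

28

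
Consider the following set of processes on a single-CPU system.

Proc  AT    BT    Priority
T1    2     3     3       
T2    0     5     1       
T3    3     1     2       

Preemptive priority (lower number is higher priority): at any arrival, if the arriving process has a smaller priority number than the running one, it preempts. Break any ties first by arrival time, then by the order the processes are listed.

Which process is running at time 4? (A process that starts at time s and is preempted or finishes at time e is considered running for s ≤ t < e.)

T2

Timeline: | T2 0-5 | T3 5-6 | T1 6-9 |
Completion: T1=9  T2=5  T3=6
Turnaround (C−A): T1=7  T2=5  T3=3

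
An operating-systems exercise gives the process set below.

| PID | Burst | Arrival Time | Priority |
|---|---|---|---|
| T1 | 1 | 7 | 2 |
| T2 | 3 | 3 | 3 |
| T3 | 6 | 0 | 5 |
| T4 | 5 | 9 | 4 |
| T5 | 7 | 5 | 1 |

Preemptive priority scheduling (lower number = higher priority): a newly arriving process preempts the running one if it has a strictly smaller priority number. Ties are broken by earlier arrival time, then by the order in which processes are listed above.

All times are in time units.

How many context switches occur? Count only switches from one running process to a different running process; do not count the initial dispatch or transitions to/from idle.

6

Schedule: | T3 0-3 | T2 3-5 | T5 5-12 | T1 12-13 | T2 13-14 | T4 14-19 | T3 19-22 |
Completion: T1=13  T2=14  T3=22  T4=19  T5=12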